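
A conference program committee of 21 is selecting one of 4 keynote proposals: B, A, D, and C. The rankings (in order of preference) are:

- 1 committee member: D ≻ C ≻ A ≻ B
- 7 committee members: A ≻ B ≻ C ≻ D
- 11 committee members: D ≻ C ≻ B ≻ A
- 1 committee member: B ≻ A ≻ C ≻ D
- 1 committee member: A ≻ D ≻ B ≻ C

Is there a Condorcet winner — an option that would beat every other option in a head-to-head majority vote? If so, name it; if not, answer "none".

D vs B: 13–8 for D.
D vs A: 12–9 for D.
D vs C: 13–8 for D.
D beats every other option head-to-head.

D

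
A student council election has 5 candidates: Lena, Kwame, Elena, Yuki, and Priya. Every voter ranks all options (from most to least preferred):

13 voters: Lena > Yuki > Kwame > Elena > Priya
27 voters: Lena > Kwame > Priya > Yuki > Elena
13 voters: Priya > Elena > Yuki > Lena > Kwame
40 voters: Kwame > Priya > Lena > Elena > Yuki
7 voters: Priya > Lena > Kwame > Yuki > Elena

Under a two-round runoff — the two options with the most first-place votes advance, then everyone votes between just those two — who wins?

Lena

Round 1 first-place votes: Lena 40, Kwame 40, Elena 0, Yuki 0, Priya 20.
Kwame and Lena advance.
Runoff: Kwame is preferred to Lena by 40 voters; Lena by 60.
Lena wins the runoff.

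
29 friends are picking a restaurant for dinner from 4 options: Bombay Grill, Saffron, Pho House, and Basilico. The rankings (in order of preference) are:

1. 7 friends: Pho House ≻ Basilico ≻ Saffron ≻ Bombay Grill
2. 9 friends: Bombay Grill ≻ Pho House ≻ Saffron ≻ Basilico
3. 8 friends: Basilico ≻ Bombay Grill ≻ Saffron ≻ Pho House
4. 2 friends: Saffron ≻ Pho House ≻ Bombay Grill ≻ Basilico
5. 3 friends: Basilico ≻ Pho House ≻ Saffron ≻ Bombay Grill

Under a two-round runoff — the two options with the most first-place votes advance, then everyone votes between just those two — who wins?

Round 1 first-place votes: Bombay Grill 9, Saffron 2, Pho House 7, Basilico 11.
Basilico and Bombay Grill advance.
Runoff: Basilico is preferred to Bombay Grill by 18 voters; Bombay Grill by 11.
Basilico wins the runoff.

Basilico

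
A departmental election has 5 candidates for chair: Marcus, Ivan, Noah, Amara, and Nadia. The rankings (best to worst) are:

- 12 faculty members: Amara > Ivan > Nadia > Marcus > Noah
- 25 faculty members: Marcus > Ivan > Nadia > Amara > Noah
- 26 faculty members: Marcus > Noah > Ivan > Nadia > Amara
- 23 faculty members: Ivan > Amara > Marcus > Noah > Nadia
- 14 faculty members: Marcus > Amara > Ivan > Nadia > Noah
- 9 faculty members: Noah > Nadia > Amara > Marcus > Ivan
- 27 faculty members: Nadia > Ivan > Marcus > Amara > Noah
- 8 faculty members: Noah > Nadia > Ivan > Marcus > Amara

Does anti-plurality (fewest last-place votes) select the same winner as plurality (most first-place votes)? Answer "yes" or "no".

Anti-plurality — last-place votes: Marcus 0, Ivan 9, Noah 78, Amara 34, Nadia 23. Winner: Marcus.
Plurality — first-place votes: Marcus 65, Ivan 23, Noah 17, Amara 12, Nadia 27. Winner: Marcus.
The two methods agree.

yes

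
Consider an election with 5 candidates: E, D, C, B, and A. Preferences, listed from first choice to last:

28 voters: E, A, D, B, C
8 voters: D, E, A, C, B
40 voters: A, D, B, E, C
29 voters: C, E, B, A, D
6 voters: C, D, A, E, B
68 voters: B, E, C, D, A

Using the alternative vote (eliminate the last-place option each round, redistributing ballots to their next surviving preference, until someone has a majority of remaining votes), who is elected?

B

Round 1: E 28, D 8, C 35, B 68, A 40. Eliminate D.
Round 2: E 36, C 35, B 68, A 40. Eliminate C.
Round 3: E 65, B 68, A 46. Eliminate A.
Round 4: E 71, B 108. B has a majority.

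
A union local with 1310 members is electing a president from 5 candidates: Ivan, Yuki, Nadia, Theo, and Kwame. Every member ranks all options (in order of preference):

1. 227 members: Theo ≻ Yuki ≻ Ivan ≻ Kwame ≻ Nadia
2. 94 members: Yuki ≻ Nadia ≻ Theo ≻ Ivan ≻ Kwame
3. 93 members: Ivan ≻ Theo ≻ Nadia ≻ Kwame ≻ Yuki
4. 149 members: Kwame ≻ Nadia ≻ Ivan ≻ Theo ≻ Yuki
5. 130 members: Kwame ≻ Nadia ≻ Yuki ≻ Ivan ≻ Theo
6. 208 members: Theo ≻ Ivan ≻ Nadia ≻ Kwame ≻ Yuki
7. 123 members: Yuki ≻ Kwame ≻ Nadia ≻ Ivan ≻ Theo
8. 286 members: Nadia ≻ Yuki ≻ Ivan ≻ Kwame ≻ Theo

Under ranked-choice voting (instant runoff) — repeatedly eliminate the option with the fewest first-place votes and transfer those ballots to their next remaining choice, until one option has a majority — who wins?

Round 1: Ivan 93, Yuki 217, Nadia 286, Theo 435, Kwame 279. Eliminate Ivan.
Round 2: Yuki 217, Nadia 286, Theo 528, Kwame 279. Eliminate Yuki.
Round 3: Nadia 380, Theo 528, Kwame 402. Eliminate Nadia.
Round 4: Theo 622, Kwame 688. Kwame has a majority.

Kwame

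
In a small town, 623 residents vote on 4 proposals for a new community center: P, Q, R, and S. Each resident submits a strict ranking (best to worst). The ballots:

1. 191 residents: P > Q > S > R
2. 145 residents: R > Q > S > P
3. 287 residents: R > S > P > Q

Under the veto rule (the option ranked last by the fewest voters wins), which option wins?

S

Last-place votes: P 145, Q 287, R 191, S 0.
S is ranked last by the fewest voters, so S wins.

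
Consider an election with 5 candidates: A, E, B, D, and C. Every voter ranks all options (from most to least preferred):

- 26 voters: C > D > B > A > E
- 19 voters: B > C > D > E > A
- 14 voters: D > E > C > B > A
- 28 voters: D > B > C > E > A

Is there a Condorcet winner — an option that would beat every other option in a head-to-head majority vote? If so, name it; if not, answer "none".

Checking pairwise contests:
E beats A 61–26.
B beats E 73–14.
D beats B 68–19.
C beats D 45–42.
B beats C 47–40.
Every option loses at least one head-to-head, so there is no Condorcet winner.

none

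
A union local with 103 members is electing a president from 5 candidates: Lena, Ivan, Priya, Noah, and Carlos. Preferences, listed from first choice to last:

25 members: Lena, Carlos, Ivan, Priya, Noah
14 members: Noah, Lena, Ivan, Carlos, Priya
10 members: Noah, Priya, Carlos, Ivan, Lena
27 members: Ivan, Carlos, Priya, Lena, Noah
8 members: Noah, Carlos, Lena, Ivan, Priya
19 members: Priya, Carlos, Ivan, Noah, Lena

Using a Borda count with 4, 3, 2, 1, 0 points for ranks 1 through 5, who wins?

Carlos

Lena: 25·4 + 14·3 + 10·0 + 27·1 + 8·2 + 19·0 = 185
Ivan: 25·2 + 14·2 + 10·1 + 27·4 + 8·1 + 19·2 = 242
Priya: 25·1 + 14·0 + 10·3 + 27·2 + 8·0 + 19·4 = 185
Noah: 25·0 + 14·4 + 10·4 + 27·0 + 8·4 + 19·1 = 147
Carlos: 25·3 + 14·1 + 10·2 + 27·3 + 8·3 + 19·3 = 271
Carlos has the highest Borda score (271).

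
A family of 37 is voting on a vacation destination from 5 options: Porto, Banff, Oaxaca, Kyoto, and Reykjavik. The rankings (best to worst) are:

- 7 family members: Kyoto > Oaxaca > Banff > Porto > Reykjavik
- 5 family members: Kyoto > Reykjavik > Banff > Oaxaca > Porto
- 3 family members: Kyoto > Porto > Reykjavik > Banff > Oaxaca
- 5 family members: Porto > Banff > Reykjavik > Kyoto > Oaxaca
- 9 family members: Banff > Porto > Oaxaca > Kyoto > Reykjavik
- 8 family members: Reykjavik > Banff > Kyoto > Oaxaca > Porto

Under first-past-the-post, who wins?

First-place votes: Porto 5, Banff 9, Oaxaca 0, Kyoto 15, Reykjavik 8.
Kyoto has the most first-place votes.

Kyoto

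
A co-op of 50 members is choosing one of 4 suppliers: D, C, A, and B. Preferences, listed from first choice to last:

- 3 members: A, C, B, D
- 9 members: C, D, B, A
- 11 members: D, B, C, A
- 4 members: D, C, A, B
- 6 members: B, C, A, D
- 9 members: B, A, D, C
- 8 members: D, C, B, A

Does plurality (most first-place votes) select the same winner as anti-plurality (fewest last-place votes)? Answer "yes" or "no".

no

Plurality — first-place votes: D 23, C 9, A 3, B 15. Winner: D.
Anti-plurality — last-place votes: D 9, C 9, A 28, B 4. Winner: B.
The two methods disagree.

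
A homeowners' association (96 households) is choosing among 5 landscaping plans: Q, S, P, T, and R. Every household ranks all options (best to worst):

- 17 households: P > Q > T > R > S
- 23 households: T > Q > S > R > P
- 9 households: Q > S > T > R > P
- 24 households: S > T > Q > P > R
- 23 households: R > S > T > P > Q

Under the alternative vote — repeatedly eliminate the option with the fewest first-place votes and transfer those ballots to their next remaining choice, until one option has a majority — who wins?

S

Round 1: Q 9, S 24, P 17, T 23, R 23. Eliminate Q.
Round 2: S 33, P 17, T 23, R 23. Eliminate P.
Round 3: S 33, T 40, R 23. Eliminate R.
Round 4: S 56, T 40. S has a majority.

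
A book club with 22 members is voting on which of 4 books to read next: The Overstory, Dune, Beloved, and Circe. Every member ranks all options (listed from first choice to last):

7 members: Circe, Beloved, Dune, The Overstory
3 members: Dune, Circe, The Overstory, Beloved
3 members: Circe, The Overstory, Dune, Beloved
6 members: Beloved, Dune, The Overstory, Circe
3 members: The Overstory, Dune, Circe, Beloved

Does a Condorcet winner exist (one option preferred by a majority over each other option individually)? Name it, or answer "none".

Checking pairwise contests:
Dune beats The Overstory 16–6.
Beloved beats Dune 13–9.
Circe beats Beloved 16–6.
Dune beats Circe 12–10.
Every option loses at least one head-to-head, so there is no Condorcet winner.

none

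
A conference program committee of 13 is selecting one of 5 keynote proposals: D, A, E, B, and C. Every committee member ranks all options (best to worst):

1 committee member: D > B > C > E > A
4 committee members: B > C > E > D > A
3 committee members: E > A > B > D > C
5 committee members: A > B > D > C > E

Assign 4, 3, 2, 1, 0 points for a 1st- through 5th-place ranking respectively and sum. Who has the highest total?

D: 1·4 + 4·1 + 3·1 + 5·2 = 21
A: 1·0 + 4·0 + 3·3 + 5·4 = 29
E: 1·1 + 4·2 + 3·4 + 5·0 = 21
B: 1·3 + 4·4 + 3·2 + 5·3 = 40
C: 1·2 + 4·3 + 3·0 + 5·1 = 19
B has the highest Borda score (40).

B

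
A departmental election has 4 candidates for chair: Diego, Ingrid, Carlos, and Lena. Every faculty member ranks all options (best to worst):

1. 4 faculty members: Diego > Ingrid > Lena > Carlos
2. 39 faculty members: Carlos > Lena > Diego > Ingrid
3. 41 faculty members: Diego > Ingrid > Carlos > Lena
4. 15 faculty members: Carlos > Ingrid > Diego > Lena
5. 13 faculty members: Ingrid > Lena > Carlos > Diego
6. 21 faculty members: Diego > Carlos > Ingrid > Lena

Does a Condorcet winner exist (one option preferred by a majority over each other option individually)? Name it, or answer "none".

Carlos vs Diego: 67–66 for Carlos.
Carlos vs Ingrid: 75–58 for Carlos.
Carlos vs Lena: 116–17 for Carlos.
Carlos beats every other option head-to-head.

Carlos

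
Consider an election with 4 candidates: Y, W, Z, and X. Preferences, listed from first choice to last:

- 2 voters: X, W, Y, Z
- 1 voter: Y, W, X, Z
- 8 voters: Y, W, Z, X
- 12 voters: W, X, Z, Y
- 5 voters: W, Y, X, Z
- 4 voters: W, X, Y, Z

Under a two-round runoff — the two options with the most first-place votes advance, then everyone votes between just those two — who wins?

W

Round 1 first-place votes: Y 9, W 21, Z 0, X 2.
W and Y advance.
Runoff: W is preferred to Y by 23 voters; Y by 9.
W wins the runoff.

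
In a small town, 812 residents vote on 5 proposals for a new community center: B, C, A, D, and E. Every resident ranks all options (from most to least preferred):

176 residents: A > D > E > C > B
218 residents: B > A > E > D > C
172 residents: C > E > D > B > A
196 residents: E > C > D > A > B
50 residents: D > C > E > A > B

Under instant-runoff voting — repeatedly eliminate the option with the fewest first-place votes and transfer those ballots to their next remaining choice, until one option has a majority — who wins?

E

Round 1: B 218, C 172, A 176, D 50, E 196. Eliminate D.
Round 2: B 218, C 222, A 176, E 196. Eliminate A.
Round 3: B 218, C 222, E 372. Eliminate B.
Round 4: C 222, E 590. E has a majority.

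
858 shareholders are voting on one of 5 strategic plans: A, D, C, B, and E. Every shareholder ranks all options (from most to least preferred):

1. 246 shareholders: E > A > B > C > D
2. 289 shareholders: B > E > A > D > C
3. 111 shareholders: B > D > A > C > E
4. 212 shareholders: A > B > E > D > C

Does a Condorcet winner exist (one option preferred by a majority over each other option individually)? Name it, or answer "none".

Checking pairwise contests:
E beats A 535–323.
A beats D 747–111.
A beats C 858–0.
A beats B 458–400.
B beats E 612–246.
Every option loses at least one head-to-head, so there is no Condorcet winner.

none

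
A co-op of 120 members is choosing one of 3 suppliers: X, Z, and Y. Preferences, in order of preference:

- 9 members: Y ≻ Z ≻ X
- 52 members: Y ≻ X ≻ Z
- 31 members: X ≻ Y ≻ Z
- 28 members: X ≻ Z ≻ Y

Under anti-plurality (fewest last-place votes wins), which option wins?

X

Last-place votes: X 9, Z 83, Y 28.
X is ranked last by the fewest voters, so X wins.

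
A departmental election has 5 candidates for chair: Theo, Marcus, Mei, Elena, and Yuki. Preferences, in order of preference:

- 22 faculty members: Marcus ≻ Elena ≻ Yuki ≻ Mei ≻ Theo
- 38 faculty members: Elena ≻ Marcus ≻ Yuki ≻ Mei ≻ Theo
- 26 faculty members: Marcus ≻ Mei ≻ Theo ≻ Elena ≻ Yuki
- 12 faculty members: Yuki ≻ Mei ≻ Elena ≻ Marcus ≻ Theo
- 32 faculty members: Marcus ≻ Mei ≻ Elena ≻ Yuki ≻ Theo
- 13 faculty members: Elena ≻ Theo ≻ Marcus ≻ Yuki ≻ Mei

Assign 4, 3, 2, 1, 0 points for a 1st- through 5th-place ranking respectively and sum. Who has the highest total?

Theo: 22·0 + 38·0 + 26·2 + 12·0 + 32·0 + 13·3 = 91
Marcus: 22·4 + 38·3 + 26·4 + 12·1 + 32·4 + 13·2 = 472
Mei: 22·1 + 38·1 + 26·3 + 12·3 + 32·3 + 13·0 = 270
Elena: 22·3 + 38·4 + 26·1 + 12·2 + 32·2 + 13·4 = 384
Yuki: 22·2 + 38·2 + 26·0 + 12·4 + 32·1 + 13·1 = 213
Marcus has the highest Borda score (472).

Marcus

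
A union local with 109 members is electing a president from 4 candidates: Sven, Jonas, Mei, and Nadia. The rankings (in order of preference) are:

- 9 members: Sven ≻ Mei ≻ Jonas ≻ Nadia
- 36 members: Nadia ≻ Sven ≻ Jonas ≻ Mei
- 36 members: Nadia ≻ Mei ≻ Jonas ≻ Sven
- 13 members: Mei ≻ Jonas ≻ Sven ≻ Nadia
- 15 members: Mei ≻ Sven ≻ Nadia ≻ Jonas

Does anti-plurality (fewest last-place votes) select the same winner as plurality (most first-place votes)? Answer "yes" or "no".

Anti-plurality — last-place votes: Sven 36, Jonas 15, Mei 36, Nadia 22. Winner: Jonas.
Plurality — first-place votes: Sven 9, Jonas 0, Mei 28, Nadia 72. Winner: Nadia.
The two methods disagree.

no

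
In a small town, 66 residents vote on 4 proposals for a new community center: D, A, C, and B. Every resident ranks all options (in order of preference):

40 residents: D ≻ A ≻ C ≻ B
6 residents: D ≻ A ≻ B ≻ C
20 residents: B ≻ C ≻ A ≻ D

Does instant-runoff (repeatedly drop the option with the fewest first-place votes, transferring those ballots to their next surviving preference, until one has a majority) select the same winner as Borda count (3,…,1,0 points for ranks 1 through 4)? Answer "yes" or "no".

yes

Instant-runoff — R1 D 46, A 0, C 0, B 20 (D winner). Winner: D.
Borda — scores: D 138, A 112, C 80, B 66. Winner: D.
The two methods agree.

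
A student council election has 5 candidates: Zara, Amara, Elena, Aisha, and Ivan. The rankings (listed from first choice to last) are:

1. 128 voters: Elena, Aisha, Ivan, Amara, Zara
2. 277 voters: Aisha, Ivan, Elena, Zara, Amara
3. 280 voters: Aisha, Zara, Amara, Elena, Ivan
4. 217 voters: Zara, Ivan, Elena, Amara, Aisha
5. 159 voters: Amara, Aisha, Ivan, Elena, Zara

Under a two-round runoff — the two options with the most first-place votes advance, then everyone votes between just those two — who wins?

Aisha

Round 1 first-place votes: Zara 217, Amara 159, Elena 128, Aisha 557, Ivan 0.
Aisha and Zara advance.
Runoff: Aisha is preferred to Zara by 844 voters; Zara by 217.
Aisha wins the runoff.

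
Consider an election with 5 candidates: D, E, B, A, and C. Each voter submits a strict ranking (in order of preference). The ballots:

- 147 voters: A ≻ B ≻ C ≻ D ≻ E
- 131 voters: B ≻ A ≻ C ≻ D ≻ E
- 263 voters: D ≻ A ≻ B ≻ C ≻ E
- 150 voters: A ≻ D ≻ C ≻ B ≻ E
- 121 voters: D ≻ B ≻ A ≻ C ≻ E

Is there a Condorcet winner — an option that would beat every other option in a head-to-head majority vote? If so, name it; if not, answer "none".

A vs D: 428–384 for A.
A vs E: 812–0 for A.
A vs B: 560–252 for A.
A vs C: 812–0 for A.
A beats every other option head-to-head.

A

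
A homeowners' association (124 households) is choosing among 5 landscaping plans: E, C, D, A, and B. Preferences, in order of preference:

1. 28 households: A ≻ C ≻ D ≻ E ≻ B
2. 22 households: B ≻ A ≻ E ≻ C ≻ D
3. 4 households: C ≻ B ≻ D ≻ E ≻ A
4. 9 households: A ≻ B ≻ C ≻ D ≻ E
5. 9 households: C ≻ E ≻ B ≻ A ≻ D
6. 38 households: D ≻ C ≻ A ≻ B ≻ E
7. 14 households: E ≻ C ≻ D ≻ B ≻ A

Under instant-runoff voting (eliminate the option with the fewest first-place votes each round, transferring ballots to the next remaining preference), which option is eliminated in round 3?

Round 1: E 14, C 13, D 38, A 37, B 22. Eliminate C.
Round 2: E 23, D 38, A 37, B 26. Eliminate E.
Round 3: D 52, A 37, B 35. Eliminate B.

B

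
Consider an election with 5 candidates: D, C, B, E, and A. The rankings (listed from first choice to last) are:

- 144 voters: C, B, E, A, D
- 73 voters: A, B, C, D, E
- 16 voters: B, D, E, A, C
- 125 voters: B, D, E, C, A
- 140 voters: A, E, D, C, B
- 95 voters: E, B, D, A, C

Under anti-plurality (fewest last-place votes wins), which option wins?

Last-place votes: D 144, C 111, B 140, E 73, A 125.
E is ranked last by the fewest voters, so E wins.

E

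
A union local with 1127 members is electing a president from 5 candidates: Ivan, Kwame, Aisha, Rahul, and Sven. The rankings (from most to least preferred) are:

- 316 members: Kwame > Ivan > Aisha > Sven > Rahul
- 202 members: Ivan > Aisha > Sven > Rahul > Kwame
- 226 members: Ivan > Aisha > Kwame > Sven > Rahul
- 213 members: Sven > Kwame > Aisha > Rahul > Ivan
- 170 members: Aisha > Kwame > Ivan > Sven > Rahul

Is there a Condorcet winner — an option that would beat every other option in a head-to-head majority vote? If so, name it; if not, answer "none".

Checking pairwise contests:
Kwame beats Ivan 699–428.
Aisha beats Kwame 598–529.
Ivan beats Aisha 744–383.
Ivan beats Rahul 914–213.
Ivan beats Sven 914–213.
Every option loses at least one head-to-head, so there is no Condorcet winner.

none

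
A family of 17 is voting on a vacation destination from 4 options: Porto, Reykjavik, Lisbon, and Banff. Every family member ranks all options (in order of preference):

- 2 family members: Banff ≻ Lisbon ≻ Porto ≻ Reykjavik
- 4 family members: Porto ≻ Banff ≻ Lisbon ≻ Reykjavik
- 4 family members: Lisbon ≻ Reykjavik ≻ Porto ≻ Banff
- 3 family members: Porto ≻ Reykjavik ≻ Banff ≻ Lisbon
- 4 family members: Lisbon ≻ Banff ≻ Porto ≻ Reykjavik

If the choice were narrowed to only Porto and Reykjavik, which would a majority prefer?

Porto

Voters preferring Porto to Reykjavik: 13; preferring Reykjavik to Porto: 4.
Porto wins the head-to-head.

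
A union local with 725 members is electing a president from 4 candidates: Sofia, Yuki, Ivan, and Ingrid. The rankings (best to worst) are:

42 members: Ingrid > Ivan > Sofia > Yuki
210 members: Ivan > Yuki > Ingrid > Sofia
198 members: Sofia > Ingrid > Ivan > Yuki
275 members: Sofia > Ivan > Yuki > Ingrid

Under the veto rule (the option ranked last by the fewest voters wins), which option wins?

Last-place votes: Sofia 210, Yuki 240, Ivan 0, Ingrid 275.
Ivan is ranked last by the fewest voters, so Ivan wins.

Ivan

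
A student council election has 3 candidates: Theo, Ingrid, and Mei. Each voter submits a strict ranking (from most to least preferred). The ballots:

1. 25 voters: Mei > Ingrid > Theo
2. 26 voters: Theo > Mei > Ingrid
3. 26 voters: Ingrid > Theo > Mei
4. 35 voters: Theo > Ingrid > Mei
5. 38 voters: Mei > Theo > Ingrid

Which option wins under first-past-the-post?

Mei

First-place votes: Theo 61, Ingrid 26, Mei 63.
Mei has the most first-place votes.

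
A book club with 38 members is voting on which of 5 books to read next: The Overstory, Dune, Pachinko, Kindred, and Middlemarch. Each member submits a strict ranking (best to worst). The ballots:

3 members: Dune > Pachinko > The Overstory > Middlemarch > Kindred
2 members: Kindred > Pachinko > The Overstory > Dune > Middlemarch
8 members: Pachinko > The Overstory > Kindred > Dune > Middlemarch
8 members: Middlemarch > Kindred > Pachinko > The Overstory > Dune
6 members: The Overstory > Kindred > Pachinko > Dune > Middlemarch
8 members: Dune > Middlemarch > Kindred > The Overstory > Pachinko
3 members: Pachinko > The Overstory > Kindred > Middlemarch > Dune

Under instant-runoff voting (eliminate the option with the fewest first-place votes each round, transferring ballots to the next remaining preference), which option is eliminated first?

Round 1: The Overstory 6, Dune 11, Pachinko 11, Kindred 2, Middlemarch 8. Eliminate Kindred.

Kindred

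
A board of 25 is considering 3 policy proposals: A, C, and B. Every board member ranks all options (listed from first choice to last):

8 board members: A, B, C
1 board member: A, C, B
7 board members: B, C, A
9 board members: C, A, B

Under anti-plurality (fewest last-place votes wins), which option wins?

Last-place votes: A 7, C 8, B 10.
A is ranked last by the fewest voters, so A wins.

A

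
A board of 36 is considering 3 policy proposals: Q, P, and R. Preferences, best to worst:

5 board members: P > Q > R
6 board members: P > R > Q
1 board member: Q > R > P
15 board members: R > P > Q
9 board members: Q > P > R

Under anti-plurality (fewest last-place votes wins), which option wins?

Last-place votes: Q 21, P 1, R 14.
P is ranked last by the fewest voters, so P wins.

P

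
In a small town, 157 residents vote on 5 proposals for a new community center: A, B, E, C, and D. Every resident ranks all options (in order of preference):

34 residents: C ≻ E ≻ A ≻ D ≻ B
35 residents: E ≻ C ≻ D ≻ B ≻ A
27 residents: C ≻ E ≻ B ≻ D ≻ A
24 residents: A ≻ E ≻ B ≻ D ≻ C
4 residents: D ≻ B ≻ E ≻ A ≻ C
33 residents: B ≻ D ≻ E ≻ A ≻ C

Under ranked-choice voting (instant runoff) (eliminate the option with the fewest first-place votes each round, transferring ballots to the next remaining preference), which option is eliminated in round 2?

A

Round 1: A 24, B 33, E 35, C 61, D 4. Eliminate D.
Round 2: A 24, B 37, E 35, C 61. Eliminate A.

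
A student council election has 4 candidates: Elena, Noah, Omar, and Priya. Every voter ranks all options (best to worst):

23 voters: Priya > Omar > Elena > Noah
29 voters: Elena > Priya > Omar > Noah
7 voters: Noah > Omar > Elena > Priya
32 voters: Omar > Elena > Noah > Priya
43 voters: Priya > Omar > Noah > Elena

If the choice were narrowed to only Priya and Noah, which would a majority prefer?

Priya

Voters preferring Priya to Noah: 95; preferring Noah to Priya: 39.
Priya wins the head-to-head.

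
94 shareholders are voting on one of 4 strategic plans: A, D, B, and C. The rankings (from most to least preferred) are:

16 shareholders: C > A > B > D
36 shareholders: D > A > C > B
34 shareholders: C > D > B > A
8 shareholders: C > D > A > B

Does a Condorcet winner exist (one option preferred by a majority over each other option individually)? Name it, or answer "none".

C

C vs A: 58–36 for C.
C vs D: 58–36 for C.
C vs B: 94–0 for C.
C beats every other option head-to-head.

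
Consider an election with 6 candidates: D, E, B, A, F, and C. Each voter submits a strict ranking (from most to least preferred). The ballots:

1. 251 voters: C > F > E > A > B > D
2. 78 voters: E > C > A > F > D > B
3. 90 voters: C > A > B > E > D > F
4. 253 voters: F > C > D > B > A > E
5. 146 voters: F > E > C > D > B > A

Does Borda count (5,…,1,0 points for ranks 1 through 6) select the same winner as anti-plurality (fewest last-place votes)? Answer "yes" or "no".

yes

Borda — scores: D 1219, E 1907, B 1173, A 1349, F 3155, C 3467. Winner: C.
Anti-plurality — last-place votes: D 251, E 253, B 78, A 146, F 90, C 0. Winner: C.
The two methods agree.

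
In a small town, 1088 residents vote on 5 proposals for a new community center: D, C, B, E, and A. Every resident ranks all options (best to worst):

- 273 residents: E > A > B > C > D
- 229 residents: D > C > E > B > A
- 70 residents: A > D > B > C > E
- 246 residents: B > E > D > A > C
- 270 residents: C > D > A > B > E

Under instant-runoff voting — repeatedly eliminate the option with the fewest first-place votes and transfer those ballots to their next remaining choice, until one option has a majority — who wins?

D

Round 1: D 229, C 270, B 246, E 273, A 70. Eliminate A.
Round 2: D 299, C 270, B 246, E 273. Eliminate B.
Round 3: D 299, C 270, E 519. Eliminate C.
Round 4: D 569, E 519. D has a majority.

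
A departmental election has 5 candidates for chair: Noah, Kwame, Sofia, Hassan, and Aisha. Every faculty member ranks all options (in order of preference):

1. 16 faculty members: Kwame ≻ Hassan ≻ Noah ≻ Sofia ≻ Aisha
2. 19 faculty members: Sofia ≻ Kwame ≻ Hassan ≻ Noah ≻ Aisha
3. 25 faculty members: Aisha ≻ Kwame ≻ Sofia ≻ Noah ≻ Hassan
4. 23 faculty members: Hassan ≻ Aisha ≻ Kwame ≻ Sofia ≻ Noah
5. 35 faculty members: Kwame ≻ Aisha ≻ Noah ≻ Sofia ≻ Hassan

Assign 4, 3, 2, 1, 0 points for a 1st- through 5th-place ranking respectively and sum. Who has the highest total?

Kwame

Noah: 16·2 + 19·1 + 25·1 + 23·0 + 35·2 = 146
Kwame: 16·4 + 19·3 + 25·3 + 23·2 + 35·4 = 382
Sofia: 16·1 + 19·4 + 25·2 + 23·1 + 35·1 = 200
Hassan: 16·3 + 19·2 + 25·0 + 23·4 + 35·0 = 178
Aisha: 16·0 + 19·0 + 25·4 + 23·3 + 35·3 = 274
Kwame has the highest Borda score (382).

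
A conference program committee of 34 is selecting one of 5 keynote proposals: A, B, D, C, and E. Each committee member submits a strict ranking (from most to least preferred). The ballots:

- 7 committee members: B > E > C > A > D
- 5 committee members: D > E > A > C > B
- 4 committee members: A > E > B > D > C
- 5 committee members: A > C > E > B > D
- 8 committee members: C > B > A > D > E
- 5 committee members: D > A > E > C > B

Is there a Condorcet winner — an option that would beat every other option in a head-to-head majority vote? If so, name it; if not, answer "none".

A

A vs B: 19–15 for A.
A vs D: 24–10 for A.
A vs C: 19–15 for A.
A vs E: 22–12 for A.
A beats every other option head-to-head.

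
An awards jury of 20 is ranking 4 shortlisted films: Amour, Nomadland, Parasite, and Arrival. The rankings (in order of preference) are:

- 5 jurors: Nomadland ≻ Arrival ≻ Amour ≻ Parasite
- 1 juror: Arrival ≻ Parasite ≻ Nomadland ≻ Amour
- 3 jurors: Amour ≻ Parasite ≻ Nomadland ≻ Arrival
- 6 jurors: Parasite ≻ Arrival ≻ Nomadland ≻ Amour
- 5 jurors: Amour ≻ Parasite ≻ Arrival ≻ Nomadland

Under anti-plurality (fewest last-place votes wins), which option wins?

Last-place votes: Amour 7, Nomadland 5, Parasite 5, Arrival 3.
Arrival is ranked last by the fewest voters, so Arrival wins.

Arrival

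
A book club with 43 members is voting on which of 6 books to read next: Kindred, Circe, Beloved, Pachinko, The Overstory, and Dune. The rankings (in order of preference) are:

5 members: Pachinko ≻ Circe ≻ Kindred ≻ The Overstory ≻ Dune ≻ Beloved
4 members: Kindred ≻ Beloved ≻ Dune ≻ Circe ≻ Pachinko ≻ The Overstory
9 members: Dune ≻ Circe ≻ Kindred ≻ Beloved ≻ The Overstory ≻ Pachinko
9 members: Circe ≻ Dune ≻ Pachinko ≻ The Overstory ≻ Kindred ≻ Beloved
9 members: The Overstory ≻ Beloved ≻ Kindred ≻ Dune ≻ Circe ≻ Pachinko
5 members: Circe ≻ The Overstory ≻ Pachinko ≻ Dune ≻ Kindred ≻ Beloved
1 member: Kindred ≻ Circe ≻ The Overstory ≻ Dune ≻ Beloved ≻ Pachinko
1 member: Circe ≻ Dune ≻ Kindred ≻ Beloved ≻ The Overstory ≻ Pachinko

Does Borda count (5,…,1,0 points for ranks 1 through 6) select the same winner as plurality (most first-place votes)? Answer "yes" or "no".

Borda — scores: Kindred 111, Circe 152, Beloved 73, Pachinko 71, The Overstory 106, Dune 132. Winner: Circe.
Plurality — first-place votes: Kindred 5, Circe 15, Beloved 0, Pachinko 5, The Overstory 9, Dune 9. Winner: Circe.
The two methods agree.

yes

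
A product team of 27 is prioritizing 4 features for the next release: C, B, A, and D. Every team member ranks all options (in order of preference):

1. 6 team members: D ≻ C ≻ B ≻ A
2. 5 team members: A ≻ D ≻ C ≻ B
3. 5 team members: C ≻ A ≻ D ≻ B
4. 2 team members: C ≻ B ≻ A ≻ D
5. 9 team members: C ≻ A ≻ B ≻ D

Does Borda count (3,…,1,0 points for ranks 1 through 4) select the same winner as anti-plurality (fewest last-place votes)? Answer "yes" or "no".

Borda — scores: C 65, B 19, A 45, D 33. Winner: C.
Anti-plurality — last-place votes: C 0, B 10, A 6, D 11. Winner: C.
The two methods agree.

yes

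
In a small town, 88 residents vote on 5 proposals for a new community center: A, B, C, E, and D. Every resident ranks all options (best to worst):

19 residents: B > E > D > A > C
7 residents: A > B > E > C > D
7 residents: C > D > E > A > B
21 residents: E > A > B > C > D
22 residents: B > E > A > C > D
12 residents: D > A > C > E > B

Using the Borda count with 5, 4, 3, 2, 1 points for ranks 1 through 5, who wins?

E

A: 19·2 + 7·5 + 7·2 + 21·4 + 22·3 + 12·4 = 285
B: 19·5 + 7·4 + 7·1 + 21·3 + 22·5 + 12·1 = 315
C: 19·1 + 7·2 + 7·5 + 21·2 + 22·2 + 12·3 = 190
E: 19·4 + 7·3 + 7·3 + 21·5 + 22·4 + 12·2 = 335
D: 19·3 + 7·1 + 7·4 + 21·1 + 22·1 + 12·5 = 195
E has the highest Borda score (335).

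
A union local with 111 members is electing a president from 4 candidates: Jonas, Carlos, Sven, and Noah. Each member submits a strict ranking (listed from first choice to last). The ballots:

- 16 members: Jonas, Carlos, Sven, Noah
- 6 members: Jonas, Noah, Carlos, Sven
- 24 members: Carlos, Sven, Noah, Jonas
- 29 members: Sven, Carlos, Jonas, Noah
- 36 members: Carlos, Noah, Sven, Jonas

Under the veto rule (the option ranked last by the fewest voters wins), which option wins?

Carlos

Last-place votes: Jonas 60, Carlos 0, Sven 6, Noah 45.
Carlos is ranked last by the fewest voters, so Carlos wins.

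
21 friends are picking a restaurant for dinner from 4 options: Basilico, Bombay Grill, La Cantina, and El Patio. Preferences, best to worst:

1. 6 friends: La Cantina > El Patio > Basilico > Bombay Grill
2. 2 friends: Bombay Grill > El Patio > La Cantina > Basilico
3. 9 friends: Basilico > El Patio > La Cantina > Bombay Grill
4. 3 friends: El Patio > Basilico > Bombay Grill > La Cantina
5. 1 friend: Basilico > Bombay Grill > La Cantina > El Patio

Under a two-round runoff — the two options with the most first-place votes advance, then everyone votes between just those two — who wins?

Basilico

Round 1 first-place votes: Basilico 10, Bombay Grill 2, La Cantina 6, El Patio 3.
Basilico and La Cantina advance.
Runoff: Basilico is preferred to La Cantina by 13 voters; La Cantina by 8.
Basilico wins the runoff.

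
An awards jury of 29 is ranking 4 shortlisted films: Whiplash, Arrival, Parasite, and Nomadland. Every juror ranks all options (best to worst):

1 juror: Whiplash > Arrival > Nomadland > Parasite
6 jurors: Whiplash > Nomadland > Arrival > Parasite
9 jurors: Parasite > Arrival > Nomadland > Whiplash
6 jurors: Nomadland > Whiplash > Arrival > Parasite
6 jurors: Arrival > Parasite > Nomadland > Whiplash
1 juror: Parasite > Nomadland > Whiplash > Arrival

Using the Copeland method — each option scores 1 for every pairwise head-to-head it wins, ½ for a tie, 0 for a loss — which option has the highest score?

Whiplash: loses to Arrival, Parasite, and Nomadland → score 0.
Arrival: beats Whiplash, Parasite, and Nomadland → score 3.
Parasite: beats Whiplash and Nomadland; loses to Arrival → score 2.
Nomadland: beats Whiplash; loses to Arrival and Parasite → score 1.
Arrival has the best pairwise record.

Arrival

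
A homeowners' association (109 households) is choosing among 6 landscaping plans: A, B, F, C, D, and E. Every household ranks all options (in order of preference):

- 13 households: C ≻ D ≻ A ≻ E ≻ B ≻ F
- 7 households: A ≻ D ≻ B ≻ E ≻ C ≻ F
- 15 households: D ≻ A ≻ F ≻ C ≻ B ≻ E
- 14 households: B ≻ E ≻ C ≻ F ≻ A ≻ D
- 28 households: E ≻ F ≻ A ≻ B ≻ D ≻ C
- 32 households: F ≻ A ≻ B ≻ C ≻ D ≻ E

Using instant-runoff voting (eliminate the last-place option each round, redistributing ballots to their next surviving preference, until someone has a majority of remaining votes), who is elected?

Round 1: A 7, B 14, F 32, C 13, D 15, E 28. Eliminate A.
Round 2: B 14, F 32, C 13, D 22, E 28. Eliminate C.
Round 3: B 14, F 32, D 35, E 28. Eliminate B.
Round 4: F 32, D 35, E 42. Eliminate F.
Round 5: D 67, E 42. D has a majority.

D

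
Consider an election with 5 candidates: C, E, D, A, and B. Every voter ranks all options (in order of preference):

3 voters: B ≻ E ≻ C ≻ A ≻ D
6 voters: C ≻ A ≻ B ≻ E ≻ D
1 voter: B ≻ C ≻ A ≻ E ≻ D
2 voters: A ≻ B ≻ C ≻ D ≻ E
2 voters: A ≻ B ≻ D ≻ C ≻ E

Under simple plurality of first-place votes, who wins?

C

First-place votes: C 6, E 0, D 0, A 4, B 4.
C has the most first-place votes.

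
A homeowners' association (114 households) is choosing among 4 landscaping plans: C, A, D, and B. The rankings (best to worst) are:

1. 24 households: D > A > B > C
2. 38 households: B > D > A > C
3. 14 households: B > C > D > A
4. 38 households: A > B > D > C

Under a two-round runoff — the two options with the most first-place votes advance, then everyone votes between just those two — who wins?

A

Round 1 first-place votes: C 0, A 38, D 24, B 52.
B and A advance.
Runoff: B is preferred to A by 52 voters; A by 62.
A wins the runoff.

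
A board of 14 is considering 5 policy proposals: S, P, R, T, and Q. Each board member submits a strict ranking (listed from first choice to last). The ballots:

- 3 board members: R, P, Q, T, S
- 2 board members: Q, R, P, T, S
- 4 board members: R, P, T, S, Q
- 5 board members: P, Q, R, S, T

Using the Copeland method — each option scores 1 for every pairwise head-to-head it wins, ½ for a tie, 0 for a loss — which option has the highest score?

R

S: loses to P, R, T, and Q → score 0.
P: beats S, T, and Q; loses to R → score 3.
R: beats S, P, and T; ties Q → score 3.5.
T: beats S; loses to P, R, and Q → score 1.
Q: beats S and T; ties R; loses to P → score 2.5.
R has the best pairwise record.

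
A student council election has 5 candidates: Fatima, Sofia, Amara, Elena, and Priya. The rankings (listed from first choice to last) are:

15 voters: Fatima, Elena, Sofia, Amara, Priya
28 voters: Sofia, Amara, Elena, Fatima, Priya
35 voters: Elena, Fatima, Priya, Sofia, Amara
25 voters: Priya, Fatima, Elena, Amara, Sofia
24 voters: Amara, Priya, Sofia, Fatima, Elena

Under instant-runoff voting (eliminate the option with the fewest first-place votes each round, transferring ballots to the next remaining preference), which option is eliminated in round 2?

Round 1: Fatima 15, Sofia 28, Amara 24, Elena 35, Priya 25. Eliminate Fatima.
Round 2: Sofia 28, Amara 24, Elena 50, Priya 25. Eliminate Amara.

Amara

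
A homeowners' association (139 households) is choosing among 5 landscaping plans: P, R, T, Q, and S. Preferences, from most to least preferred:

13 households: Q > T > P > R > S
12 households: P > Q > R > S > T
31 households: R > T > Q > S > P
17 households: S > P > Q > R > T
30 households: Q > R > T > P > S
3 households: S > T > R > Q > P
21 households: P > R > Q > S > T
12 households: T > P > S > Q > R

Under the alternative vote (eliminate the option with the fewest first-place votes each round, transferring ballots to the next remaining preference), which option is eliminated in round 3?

Round 1: P 33, R 31, T 12, Q 43, S 20. Eliminate T.
Round 2: P 45, R 31, Q 43, S 20. Eliminate S.
Round 3: P 62, R 34, Q 43. Eliminate R.

R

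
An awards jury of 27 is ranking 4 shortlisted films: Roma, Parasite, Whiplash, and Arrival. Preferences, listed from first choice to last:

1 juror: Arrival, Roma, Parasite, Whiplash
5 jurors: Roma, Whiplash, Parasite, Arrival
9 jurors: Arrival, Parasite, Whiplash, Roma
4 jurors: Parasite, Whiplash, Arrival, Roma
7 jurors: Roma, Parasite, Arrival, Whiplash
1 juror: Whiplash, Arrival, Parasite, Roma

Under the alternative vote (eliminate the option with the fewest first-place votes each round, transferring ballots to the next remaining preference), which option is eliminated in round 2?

Parasite

Round 1: Roma 12, Parasite 4, Whiplash 1, Arrival 10. Eliminate Whiplash.
Round 2: Roma 12, Parasite 4, Arrival 11. Eliminate Parasite.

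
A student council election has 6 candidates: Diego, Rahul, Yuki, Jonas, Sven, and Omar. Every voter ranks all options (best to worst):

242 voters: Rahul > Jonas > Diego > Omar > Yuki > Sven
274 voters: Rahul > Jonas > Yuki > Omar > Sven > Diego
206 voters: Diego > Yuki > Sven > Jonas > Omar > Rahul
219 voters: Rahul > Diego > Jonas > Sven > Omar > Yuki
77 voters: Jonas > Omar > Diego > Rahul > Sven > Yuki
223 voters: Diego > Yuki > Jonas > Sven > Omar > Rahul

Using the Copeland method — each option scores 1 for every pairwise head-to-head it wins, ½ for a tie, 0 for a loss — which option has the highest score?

Rahul

Diego: beats Yuki, Jonas, Sven, and Omar; loses to Rahul → score 4.
Rahul: beats Diego, Yuki, Jonas, Sven, and Omar → score 5.
Yuki: beats Sven and Omar; loses to Diego, Rahul, and Jonas → score 2.
Jonas: beats Yuki, Sven, and Omar; loses to Diego and Rahul → score 3.
Sven: beats Omar; loses to Diego, Rahul, Yuki, and Jonas → score 1.
Omar: loses to Diego, Rahul, Yuki, Jonas, and Sven → score 0.
Rahul has the best pairwise record.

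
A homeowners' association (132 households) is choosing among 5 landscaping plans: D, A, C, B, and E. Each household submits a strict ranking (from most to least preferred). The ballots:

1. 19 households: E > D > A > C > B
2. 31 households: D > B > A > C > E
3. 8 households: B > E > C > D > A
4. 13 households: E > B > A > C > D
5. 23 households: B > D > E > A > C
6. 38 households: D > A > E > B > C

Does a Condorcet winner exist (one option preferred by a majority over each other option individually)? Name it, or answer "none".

D

D vs A: 119–13 for D.
D vs C: 111–21 for D.
D vs B: 88–44 for D.
D vs E: 92–40 for D.
D beats every other option head-to-head.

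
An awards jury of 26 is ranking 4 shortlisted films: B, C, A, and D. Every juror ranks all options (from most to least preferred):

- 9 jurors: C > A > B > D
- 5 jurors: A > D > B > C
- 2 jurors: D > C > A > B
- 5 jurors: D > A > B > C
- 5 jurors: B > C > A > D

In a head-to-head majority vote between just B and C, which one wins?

B

Voters preferring B to C: 15; preferring C to B: 11.
B wins the head-to-head.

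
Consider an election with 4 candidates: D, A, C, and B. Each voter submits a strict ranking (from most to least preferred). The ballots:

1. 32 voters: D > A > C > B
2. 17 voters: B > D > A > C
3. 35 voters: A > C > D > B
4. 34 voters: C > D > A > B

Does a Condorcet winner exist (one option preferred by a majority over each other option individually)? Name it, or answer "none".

Checking pairwise contests:
C beats D 69–49.
D beats A 83–35.
A beats C 84–34.
D beats B 101–17.
Every option loses at least one head-to-head, so there is no Condorcet winner.

none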